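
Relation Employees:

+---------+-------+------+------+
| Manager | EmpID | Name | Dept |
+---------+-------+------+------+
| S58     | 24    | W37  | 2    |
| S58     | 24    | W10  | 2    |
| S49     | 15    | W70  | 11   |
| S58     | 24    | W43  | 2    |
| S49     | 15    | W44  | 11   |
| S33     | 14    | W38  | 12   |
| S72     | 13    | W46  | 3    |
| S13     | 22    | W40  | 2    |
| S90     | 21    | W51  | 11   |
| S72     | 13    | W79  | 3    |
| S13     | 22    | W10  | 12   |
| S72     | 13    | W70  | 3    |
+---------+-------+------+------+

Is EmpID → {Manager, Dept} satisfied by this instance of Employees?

EmpID=24: 3 rows → {Manager,Dept} = (S58, 2), (S58, 2), (S58, 2) ✓
EmpID=15: 2 rows → {Manager,Dept} = (S49, 11), (S49, 11) ✓
EmpID=14: 1 row → {Manager,Dept} = (S33, 12) ✓
EmpID=13: 3 rows → {Manager,Dept} = (S72, 3), (S72, 3), (S72, 3) ✓
EmpID=22: 2 rows → {Manager,Dept} takes values {(S13, 2), (S13, 12)} — violation
EmpID=21: 1 row → {Manager,Dept} = (S90, 11) ✓
Two rows agree on EmpID but differ on {Manager, Dept}, so EmpID → {Manager, Dept} does not hold.

No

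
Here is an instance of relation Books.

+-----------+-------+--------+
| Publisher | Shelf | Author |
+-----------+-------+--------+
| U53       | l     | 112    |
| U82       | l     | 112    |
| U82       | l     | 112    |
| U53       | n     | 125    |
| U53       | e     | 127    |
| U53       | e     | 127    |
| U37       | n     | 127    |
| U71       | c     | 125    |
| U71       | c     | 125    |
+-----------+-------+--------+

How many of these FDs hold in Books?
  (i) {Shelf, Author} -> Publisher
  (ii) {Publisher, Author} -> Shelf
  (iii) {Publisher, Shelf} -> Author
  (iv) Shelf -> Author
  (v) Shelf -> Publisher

2

(i) {Shelf, Author} -> Publisher: (Shelf=l, Author=112): 3 rows → Publisher takes values {U53, U82} — violation — fails.
(ii) {Publisher, Author} -> Shelf: every LHS value maps to a single RHS value — holds.
(iii) {Publisher, Shelf} -> Author: every LHS value maps to a single RHS value — holds.
(iv) Shelf -> Author: Shelf=n: 2 rows → Author takes values {125, 127} — violation — fails.
(v) Shelf -> Publisher: Shelf=l: 3 rows → Publisher takes values {U53, U82} — violation; Shelf=n: 2 rows → Publisher takes values {U53, U37} — violation — fails.
2 of the 5 dependencies hold.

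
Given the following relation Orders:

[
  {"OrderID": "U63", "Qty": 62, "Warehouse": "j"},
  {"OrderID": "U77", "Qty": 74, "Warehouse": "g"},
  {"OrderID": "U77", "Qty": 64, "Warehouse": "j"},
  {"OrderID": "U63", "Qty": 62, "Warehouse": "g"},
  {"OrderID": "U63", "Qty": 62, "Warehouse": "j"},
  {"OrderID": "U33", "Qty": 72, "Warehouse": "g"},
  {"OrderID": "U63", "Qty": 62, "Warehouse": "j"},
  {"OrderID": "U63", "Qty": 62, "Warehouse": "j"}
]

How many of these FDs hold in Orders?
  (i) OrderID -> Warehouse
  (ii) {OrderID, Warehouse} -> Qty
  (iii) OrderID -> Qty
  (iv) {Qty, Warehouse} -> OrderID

2

(i) OrderID -> Warehouse: OrderID=U63: 5 rows → Warehouse takes values {j, g} — violation; OrderID=U77: 2 rows → Warehouse takes values {g, j} — violation — fails.
(ii) {OrderID, Warehouse} -> Qty: every LHS value maps to a single RHS value — holds.
(iii) OrderID -> Qty: OrderID=U77: 2 rows → Qty takes values {74, 64} — violation — fails.
(iv) {Qty, Warehouse} -> OrderID: every LHS value maps to a single RHS value — holds.
2 of the 4 dependencies hold.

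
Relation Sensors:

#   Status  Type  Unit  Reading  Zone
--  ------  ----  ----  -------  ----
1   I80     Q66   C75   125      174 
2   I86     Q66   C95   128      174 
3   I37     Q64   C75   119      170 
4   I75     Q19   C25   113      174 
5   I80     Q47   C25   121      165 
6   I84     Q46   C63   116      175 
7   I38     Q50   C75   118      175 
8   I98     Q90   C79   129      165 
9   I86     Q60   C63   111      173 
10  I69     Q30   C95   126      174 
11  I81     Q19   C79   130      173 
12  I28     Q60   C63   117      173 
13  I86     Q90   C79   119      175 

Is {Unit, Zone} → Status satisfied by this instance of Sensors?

No

(Unit=C75, Zone=174): row 1 → Status = I80 ✓
(Unit=C95, Zone=174): rows 2, 10 → Status takes values {I86, I69} — violation
(Unit=C75, Zone=170): row 3 → Status = I37 ✓
(Unit=C25, Zone=174): row 4 → Status = I75 ✓
(Unit=C25, Zone=165): row 5 → Status = I80 ✓
(Unit=C63, Zone=175): row 6 → Status = I84 ✓
(Unit=C75, Zone=175): row 7 → Status = I38 ✓
(Unit=C79, Zone=165): row 8 → Status = I98 ✓
(Unit=C63, Zone=173): rows 9, 12 → Status takes values {I86, I28} — violation
(Unit=C79, Zone=173): row 11 → Status = I81 ✓
(Unit=C79, Zone=175): row 13 → Status = I86 ✓
Two rows agree on {Unit, Zone} but differ on Status, so {Unit, Zone} → Status does not hold.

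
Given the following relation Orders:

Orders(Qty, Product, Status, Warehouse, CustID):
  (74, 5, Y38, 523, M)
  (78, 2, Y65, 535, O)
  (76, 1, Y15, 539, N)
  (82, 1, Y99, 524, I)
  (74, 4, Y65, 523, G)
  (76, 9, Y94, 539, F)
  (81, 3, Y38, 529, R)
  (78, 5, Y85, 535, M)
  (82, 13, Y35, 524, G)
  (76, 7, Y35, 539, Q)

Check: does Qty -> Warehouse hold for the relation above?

Qty=74: 2 rows → Warehouse = 523, 523 ✓
Qty=78: 2 rows → Warehouse = 535, 535 ✓
Qty=76: 3 rows → Warehouse = 539, 539, 539 ✓
Qty=82: 2 rows → Warehouse = 524, 524 ✓
Qty=81: 1 row → Warehouse = 529 ✓
Every Qty value is associated with a single Warehouse value, so Qty -> Warehouse holds.

Yes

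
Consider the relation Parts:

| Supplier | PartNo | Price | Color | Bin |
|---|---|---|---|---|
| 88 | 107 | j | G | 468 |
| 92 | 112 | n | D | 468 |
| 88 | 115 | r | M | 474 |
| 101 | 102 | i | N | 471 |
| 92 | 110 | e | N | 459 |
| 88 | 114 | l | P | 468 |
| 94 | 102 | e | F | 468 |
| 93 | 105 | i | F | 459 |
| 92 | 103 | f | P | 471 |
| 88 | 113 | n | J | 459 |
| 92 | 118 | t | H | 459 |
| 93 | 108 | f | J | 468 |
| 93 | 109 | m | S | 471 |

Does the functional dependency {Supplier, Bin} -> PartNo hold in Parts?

(Supplier=88, Bin=468): 2 rows → PartNo takes values {107, 114} — violation
(Supplier=92, Bin=468): 1 row → PartNo = 112 ✓
(Supplier=88, Bin=474): 1 row → PartNo = 115 ✓
(Supplier=101, Bin=471): 1 row → PartNo = 102 ✓
(Supplier=92, Bin=459): 2 rows → PartNo takes values {110, 118} — violation
(Supplier=94, Bin=468): 1 row → PartNo = 102 ✓
(Supplier=93, Bin=459): 1 row → PartNo = 105 ✓
(Supplier=92, Bin=471): 1 row → PartNo = 103 ✓
(Supplier=88, Bin=459): 1 row → PartNo = 113 ✓
(Supplier=93, Bin=468): 1 row → PartNo = 108 ✓
(Supplier=93, Bin=471): 1 row → PartNo = 109 ✓
Two rows agree on {Supplier, Bin} but differ on PartNo, so {Supplier, Bin} -> PartNo does not hold.

No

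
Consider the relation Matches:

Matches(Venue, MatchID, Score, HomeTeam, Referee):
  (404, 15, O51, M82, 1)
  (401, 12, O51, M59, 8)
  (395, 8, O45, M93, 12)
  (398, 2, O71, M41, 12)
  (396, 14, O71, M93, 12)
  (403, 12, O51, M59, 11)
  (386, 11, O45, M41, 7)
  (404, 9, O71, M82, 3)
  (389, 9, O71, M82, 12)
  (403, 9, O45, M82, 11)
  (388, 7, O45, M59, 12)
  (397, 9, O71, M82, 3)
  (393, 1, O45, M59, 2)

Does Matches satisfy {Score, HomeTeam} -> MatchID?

(Score=O51, HomeTeam=M82): 1 row → MatchID = 15 ✓
(Score=O51, HomeTeam=M59): 2 rows → MatchID = 12, 12 ✓
(Score=O45, HomeTeam=M93): 1 row → MatchID = 8 ✓
(Score=O71, HomeTeam=M41): 1 row → MatchID = 2 ✓
(Score=O71, HomeTeam=M93): 1 row → MatchID = 14 ✓
(Score=O45, HomeTeam=M41): 1 row → MatchID = 11 ✓
(Score=O71, HomeTeam=M82): 3 rows → MatchID = 9, 9, 9 ✓
(Score=O45, HomeTeam=M82): 1 row → MatchID = 9 ✓
(Score=O45, HomeTeam=M59): 2 rows → MatchID takes values {7, 1} — violation
Two rows agree on {Score, HomeTeam} but differ on MatchID, so {Score, HomeTeam} -> MatchID does not hold.

No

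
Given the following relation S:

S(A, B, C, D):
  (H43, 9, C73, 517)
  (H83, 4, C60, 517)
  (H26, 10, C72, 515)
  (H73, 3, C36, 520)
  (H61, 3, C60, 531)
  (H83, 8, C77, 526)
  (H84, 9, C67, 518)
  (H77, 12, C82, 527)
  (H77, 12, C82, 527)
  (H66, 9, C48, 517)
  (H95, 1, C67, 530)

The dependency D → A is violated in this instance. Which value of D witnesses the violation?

D=517: 3 rows → A takes values {H43, H83, H66} — violation
D=515: 1 row → A = H26 ✓
D=520: 1 row → A = H73 ✓
D=531: 1 row → A = H61 ✓
D=526: 1 row → A = H83 ✓
D=518: 1 row → A = H84 ✓
D=527: 2 rows → A = H77, H77 ✓
D=530: 1 row → A = H95 ✓
The only D value with inconsistent A is D=517.

517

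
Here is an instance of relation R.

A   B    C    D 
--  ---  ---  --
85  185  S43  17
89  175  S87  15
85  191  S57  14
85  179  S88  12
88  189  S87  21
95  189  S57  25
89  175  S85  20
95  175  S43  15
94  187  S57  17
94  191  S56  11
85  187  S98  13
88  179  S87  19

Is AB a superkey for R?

Two distinct rows share (A=89, B=175), so AB does not determine every attribute — not a superkey.

No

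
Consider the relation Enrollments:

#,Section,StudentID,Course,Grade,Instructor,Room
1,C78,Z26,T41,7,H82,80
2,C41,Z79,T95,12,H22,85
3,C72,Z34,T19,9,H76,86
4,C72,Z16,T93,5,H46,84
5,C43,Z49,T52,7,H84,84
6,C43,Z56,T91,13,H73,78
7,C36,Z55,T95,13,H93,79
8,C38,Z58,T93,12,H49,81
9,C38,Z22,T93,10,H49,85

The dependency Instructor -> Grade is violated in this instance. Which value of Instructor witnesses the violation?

Instructor=H82: row 1 → Grade = 7 ✓
Instructor=H22: row 2 → Grade = 12 ✓
Instructor=H76: row 3 → Grade = 9 ✓
Instructor=H46: row 4 → Grade = 5 ✓
Instructor=H84: row 5 → Grade = 7 ✓
Instructor=H73: row 6 → Grade = 13 ✓
Instructor=H93: row 7 → Grade = 13 ✓
Instructor=H49: rows 8, 9 → Grade takes values {12, 10} — violation
The only Instructor value with inconsistent Grade is Instructor=H49.

H49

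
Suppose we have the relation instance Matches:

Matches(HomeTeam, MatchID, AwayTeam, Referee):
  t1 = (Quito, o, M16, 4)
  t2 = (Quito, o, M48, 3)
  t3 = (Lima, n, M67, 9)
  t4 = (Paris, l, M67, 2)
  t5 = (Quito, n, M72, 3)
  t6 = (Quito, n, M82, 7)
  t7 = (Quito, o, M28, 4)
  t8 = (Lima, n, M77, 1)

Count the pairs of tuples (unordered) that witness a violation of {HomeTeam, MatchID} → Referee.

4

(HomeTeam=Quito, MatchID=o): violating pairs (1,2), (2,7) — 2 pairs.
(HomeTeam=Lima, MatchID=n): violating pairs (3,8) — 1 pair.
(HomeTeam=Quito, MatchID=n): violating pairs (5,6) — 1 pair.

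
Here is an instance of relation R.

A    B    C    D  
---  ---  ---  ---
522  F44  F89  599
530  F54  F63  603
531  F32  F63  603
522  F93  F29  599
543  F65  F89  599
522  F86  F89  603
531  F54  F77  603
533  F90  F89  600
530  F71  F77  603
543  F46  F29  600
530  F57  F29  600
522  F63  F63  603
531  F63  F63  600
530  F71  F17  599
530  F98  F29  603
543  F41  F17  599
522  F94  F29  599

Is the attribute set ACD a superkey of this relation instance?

Two distinct rows share (A=522, C=F29, D=599), so ACD does not determine every attribute — not a superkey.

No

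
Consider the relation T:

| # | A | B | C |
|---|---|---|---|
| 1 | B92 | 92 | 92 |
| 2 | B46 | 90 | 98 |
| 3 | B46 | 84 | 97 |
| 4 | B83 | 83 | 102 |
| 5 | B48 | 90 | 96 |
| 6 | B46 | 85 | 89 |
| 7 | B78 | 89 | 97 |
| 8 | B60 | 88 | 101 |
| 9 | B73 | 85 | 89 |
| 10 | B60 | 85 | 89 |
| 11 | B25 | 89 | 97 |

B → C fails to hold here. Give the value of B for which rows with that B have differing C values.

90

B=92: row 1 → C = 92 ✓
B=90: rows 2, 5 → C takes values {98, 96} — violation
B=84: row 3 → C = 97 ✓
B=83: row 4 → C = 102 ✓
B=85: rows 6, 9, 10 → C = 89, 89, 89 ✓
B=89: rows 7, 11 → C = 97, 97 ✓
B=88: row 8 → C = 101 ✓
The only B value with inconsistent C is B=90.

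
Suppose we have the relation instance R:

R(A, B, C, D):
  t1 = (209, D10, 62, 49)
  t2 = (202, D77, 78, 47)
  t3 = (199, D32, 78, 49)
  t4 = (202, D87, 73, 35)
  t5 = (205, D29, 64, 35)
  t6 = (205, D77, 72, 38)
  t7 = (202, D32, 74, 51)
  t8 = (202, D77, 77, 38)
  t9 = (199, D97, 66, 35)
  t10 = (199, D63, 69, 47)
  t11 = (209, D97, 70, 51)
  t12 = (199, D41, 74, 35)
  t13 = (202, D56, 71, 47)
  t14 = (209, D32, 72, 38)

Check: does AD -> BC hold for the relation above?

No

(A=209, D=49): row 1 → {B,C} = (D10, 62) ✓
(A=202, D=47): rows 2, 13 → {B,C} takes values {(D77, 78), (D56, 71)} — violation
(A=199, D=49): row 3 → {B,C} = (D32, 78) ✓
(A=202, D=35): row 4 → {B,C} = (D87, 73) ✓
(A=205, D=35): row 5 → {B,C} = (D29, 64) ✓
(A=205, D=38): row 6 → {B,C} = (D77, 72) ✓
(A=202, D=51): row 7 → {B,C} = (D32, 74) ✓
(A=202, D=38): row 8 → {B,C} = (D77, 77) ✓
(A=199, D=35): rows 9, 12 → {B,C} takes values {(D97, 66), (D41, 74)} — violation
(A=199, D=47): row 10 → {B,C} = (D63, 69) ✓
(A=209, D=51): row 11 → {B,C} = (D97, 70) ✓
(A=209, D=38): row 14 → {B,C} = (D32, 72) ✓
Two rows agree on AD but differ on BC, so AD -> BC does not hold.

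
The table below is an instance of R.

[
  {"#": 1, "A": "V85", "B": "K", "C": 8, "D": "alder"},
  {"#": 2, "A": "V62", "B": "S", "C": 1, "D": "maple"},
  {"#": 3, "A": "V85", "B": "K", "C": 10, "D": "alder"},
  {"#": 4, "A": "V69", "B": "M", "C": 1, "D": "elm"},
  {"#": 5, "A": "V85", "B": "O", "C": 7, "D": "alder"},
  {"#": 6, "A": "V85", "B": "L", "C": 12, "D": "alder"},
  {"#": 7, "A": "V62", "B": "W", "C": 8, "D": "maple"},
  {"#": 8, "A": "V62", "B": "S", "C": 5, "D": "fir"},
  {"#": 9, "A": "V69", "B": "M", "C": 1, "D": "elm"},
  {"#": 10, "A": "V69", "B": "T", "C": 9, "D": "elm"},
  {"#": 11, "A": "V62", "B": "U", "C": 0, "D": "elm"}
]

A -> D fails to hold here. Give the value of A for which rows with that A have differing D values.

V62

A=V85: rows 1, 3, 5, 6 → D = alder, alder, alder, alder ✓
A=V62: rows 2, 7, 8, 11 → D takes values {maple, fir, elm} — violation
A=V69: rows 4, 9, 10 → D = elm, elm, elm ✓
The only A value with inconsistent D is A=V62.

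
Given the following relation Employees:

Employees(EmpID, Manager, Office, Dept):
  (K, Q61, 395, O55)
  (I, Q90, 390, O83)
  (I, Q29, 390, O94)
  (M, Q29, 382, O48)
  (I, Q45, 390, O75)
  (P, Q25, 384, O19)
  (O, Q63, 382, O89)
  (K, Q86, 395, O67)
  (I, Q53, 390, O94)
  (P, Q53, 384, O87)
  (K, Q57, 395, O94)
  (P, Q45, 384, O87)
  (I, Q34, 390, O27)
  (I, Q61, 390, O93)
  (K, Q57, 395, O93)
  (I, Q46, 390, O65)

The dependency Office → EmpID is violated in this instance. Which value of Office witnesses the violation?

Office=395: 4 rows → EmpID = K, K, K, K ✓
Office=390: 7 rows → EmpID = I, I, I, I, I, I, I ✓
Office=382: 2 rows → EmpID takes values {M, O} — violation
Office=384: 3 rows → EmpID = P, P, P ✓
The only Office value with inconsistent EmpID is Office=382.

382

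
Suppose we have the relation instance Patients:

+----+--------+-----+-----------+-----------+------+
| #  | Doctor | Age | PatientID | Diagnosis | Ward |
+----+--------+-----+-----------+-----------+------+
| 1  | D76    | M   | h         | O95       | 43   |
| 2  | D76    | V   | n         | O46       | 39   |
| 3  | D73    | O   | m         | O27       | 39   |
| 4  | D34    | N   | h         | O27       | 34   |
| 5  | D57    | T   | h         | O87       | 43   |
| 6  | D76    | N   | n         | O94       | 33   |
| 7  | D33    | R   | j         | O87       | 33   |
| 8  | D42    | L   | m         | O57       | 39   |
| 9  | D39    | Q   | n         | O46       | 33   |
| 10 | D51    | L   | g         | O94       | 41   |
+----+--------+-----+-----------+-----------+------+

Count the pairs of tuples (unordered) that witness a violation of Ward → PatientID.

4

Ward=43: all 2 rows agree on PatientID — 0 pairs.
Ward=39: violating pairs (2,3), (2,8) — 2 pairs.
Ward=33: violating pairs (6,7), (7,9) — 2 pairs.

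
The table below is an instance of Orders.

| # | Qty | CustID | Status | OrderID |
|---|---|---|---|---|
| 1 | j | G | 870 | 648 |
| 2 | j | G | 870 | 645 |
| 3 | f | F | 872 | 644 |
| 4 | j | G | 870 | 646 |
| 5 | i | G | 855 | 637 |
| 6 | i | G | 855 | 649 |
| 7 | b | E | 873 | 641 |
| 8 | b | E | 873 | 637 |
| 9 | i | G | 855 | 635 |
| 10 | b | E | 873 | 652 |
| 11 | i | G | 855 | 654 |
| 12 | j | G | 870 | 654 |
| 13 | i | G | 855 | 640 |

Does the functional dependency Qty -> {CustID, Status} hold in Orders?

Qty=j: rows 1, 2, 4, 12 → {CustID,Status} = (G, 870), (G, 870), (G, 870), (G, 870) ✓
Qty=f: row 3 → {CustID,Status} = (F, 872) ✓
Qty=i: rows 5, 6, 9, 11, 13 → {CustID,Status} = (G, 855), (G, 855), (G, 855), (G, 855), (G, 855) ✓
Qty=b: rows 7, 8, 10 → {CustID,Status} = (E, 873), (E, 873), (E, 873) ✓
Every Qty value is associated with a single {CustID, Status} value, so Qty -> {CustID, Status} holds.

Yes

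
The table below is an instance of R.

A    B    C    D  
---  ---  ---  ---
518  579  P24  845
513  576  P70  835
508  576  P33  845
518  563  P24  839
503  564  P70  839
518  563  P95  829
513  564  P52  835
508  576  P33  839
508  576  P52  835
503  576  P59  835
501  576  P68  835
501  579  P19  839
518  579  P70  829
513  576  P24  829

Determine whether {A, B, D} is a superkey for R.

Yes

All 14 rows have distinct {A, B, D} values, so {A, B, D} → (all attributes) holds and {A, B, D} is a superkey.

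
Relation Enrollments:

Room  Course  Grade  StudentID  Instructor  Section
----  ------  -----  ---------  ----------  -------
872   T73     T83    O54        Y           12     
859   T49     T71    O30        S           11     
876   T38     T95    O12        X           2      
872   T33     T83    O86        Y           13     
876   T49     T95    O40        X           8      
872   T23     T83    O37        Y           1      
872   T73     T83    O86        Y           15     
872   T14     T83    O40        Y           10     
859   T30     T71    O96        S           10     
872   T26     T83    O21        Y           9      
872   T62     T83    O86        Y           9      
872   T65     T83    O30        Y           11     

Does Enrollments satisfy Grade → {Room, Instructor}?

Grade=T83: 8 rows → {Room,Instructor} = (872, Y), (872, Y), (872, Y), (872, Y), (872, Y), (872, Y), (872, Y), (872, Y) ✓
Grade=T71: 2 rows → {Room,Instructor} = (859, S), (859, S) ✓
Grade=T95: 2 rows → {Room,Instructor} = (876, X), (876, X) ✓
Every Grade value is associated with a single {Room, Instructor} value, so Grade → {Room, Instructor} holds.

Yes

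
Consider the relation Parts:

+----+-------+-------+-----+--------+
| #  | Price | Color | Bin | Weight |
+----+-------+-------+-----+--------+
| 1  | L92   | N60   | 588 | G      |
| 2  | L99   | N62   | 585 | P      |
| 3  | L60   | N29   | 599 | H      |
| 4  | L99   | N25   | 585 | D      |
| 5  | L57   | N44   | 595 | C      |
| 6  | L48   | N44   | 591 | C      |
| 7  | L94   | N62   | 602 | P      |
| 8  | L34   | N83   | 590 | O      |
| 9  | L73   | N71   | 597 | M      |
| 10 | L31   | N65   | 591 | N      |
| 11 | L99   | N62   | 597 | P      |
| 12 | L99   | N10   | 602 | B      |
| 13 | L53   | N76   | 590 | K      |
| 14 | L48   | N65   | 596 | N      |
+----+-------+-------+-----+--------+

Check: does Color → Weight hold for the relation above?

Yes

Color=N60: row 1 → Weight = G ✓
Color=N62: rows 2, 7, 11 → Weight = P, P, P ✓
Color=N29: row 3 → Weight = H ✓
Color=N25: row 4 → Weight = D ✓
Color=N44: rows 5, 6 → Weight = C, C ✓
Color=N83: row 8 → Weight = O ✓
Color=N71: row 9 → Weight = M ✓
Color=N65: rows 10, 14 → Weight = N, N ✓
Color=N10: row 12 → Weight = B ✓
Color=N76: row 13 → Weight = K ✓
Every Color value is associated with a single Weight value, so Color → Weight holds.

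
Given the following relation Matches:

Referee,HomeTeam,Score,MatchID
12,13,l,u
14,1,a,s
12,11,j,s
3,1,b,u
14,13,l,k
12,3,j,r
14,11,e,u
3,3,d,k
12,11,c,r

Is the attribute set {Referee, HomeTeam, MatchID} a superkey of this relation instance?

All 9 rows have distinct {Referee, HomeTeam, MatchID} values, so {Referee, HomeTeam, MatchID} → (all attributes) holds and {Referee, HomeTeam, MatchID} is a superkey.

Yes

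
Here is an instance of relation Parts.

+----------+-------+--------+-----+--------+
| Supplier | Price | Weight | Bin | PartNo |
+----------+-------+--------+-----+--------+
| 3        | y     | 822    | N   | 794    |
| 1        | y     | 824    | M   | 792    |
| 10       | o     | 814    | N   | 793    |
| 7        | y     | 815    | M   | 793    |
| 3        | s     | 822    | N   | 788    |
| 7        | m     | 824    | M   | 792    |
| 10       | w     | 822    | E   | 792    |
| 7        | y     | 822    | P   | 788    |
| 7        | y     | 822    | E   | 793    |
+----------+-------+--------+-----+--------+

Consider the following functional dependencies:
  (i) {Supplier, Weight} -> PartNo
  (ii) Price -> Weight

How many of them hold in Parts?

0

(i) {Supplier, Weight} -> PartNo: (Supplier=3, Weight=822): 2 rows → PartNo takes values {794, 788} — violation; (Supplier=7, Weight=822): 2 rows → PartNo takes values {788, 793} — violation — fails.
(ii) Price -> Weight: Price=y: 5 rows → Weight takes values {822, 824, 815} — violation — fails.
None of the 2 dependencies hold.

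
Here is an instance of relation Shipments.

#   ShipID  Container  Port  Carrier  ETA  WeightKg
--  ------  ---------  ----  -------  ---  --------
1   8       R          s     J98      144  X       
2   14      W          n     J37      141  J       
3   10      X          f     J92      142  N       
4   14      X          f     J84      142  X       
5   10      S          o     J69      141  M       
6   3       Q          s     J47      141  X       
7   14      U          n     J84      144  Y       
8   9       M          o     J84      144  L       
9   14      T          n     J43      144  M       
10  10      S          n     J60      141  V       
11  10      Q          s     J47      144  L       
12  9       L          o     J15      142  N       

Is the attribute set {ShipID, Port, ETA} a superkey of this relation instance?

No

Rows 7 and 9 have the same {ShipID, Port, ETA} value (ShipID=14, Port=n, ETA=144) but are distinct tuples, so {ShipID, Port, ETA} does not determine every attribute — not a superkey.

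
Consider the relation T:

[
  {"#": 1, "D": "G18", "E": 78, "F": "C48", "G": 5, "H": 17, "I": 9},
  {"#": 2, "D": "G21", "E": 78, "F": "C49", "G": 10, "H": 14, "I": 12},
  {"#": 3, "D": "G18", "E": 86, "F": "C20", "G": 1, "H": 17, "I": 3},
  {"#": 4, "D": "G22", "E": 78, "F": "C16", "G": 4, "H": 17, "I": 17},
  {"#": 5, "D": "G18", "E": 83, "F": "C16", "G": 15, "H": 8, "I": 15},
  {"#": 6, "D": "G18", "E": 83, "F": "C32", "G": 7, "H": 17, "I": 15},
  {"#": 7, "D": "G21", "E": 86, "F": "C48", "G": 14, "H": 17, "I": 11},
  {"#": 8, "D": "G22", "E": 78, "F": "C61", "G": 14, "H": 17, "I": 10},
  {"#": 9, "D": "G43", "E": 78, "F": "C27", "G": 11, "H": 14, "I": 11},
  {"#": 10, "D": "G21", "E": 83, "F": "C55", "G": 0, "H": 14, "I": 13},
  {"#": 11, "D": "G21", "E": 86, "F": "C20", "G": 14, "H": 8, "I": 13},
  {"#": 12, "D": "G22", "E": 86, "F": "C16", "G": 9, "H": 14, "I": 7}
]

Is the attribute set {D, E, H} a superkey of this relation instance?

Rows 4 and 8 have the same {D, E, H} value (D=G22, E=78, H=17) but are distinct tuples, so {D, E, H} does not determine every attribute — not a superkey.

No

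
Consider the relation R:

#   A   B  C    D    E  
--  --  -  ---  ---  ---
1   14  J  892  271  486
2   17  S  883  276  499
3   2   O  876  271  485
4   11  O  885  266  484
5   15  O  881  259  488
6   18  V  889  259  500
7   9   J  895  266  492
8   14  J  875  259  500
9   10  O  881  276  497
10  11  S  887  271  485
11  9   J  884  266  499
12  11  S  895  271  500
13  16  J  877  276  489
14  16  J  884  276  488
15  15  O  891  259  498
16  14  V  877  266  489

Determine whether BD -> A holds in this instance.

Yes

(B=J, D=271): row 1 → A = 14 ✓
(B=S, D=276): row 2 → A = 17 ✓
(B=O, D=271): row 3 → A = 2 ✓
(B=O, D=266): row 4 → A = 11 ✓
(B=O, D=259): rows 5, 15 → A = 15, 15 ✓
(B=V, D=259): row 6 → A = 18 ✓
(B=J, D=266): rows 7, 11 → A = 9, 9 ✓
(B=J, D=259): row 8 → A = 14 ✓
(B=O, D=276): row 9 → A = 10 ✓
(B=S, D=271): rows 10, 12 → A = 11, 11 ✓
(B=J, D=276): rows 13, 14 → A = 16, 16 ✓
(B=V, D=266): row 16 → A = 14 ✓
Every BD value is associated with a single A value, so BD -> A holds.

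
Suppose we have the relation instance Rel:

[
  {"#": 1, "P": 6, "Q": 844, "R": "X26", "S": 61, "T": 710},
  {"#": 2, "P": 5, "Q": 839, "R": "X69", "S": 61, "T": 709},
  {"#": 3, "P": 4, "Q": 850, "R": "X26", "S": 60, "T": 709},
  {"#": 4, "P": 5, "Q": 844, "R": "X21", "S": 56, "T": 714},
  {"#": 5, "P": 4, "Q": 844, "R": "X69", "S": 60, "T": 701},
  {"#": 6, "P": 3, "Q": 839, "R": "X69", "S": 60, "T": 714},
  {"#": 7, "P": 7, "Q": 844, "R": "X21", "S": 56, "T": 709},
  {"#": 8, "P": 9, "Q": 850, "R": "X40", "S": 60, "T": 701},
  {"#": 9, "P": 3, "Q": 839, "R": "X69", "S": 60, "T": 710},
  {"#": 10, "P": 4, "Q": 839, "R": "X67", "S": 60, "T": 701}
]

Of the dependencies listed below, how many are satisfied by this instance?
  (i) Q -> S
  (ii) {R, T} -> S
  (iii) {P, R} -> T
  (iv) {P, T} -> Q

1

(i) Q -> S: Q=844: rows 1, 4, 5, 7 → S takes values {61, 56, 60} — violation; Q=839: rows 2, 6, 9, 10 → S takes values {61, 60} — violation — fails.
(ii) {R, T} -> S: every LHS value maps to a single RHS value — holds.
(iii) {P, R} -> T: (P=3, R=X69): rows 6, 9 → T takes values {714, 710} — violation — fails.
(iv) {P, T} -> Q: (P=4, T=701): rows 5, 10 → Q takes values {844, 839} — violation — fails.
1 of the 4 dependencies holds.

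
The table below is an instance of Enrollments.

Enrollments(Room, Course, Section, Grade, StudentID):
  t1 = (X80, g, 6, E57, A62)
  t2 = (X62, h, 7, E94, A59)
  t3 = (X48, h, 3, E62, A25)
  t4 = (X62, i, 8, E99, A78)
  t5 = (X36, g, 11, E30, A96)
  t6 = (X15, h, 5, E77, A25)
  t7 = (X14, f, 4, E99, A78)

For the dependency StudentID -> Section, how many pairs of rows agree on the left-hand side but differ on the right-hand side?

2

StudentID=A25: violating pairs (3,6) — 1 pair.
StudentID=A78: violating pairs (4,7) — 1 pair.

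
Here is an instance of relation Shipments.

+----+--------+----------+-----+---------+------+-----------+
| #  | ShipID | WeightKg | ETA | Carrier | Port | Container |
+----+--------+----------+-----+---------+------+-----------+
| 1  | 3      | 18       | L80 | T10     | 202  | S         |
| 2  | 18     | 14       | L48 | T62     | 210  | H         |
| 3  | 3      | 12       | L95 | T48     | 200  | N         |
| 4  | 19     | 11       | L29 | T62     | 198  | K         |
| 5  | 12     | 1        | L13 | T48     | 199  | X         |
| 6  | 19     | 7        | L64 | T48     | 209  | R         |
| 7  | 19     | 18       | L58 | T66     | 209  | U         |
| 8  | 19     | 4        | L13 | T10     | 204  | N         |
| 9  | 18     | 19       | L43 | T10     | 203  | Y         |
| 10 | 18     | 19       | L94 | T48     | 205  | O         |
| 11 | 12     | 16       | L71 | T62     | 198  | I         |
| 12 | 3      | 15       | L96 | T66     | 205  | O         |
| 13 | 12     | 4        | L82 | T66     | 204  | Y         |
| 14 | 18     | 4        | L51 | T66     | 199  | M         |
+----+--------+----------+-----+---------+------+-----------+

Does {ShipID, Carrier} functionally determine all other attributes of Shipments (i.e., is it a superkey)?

Yes

All 14 rows have distinct {ShipID, Carrier} values, so {ShipID, Carrier} → (all attributes) holds and {ShipID, Carrier} is a superkey.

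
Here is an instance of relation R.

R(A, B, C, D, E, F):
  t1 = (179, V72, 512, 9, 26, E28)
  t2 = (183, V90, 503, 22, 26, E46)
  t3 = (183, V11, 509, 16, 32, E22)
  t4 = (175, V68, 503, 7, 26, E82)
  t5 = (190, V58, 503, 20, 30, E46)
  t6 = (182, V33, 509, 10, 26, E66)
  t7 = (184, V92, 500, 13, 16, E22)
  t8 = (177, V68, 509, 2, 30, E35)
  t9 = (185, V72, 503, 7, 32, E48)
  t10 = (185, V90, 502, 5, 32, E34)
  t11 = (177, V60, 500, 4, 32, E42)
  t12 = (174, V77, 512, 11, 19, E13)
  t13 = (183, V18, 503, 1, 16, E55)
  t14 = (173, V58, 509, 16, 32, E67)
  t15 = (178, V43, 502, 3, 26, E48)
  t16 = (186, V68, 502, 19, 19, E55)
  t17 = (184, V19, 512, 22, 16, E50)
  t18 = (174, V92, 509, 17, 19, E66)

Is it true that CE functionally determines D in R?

(C=512, E=26): row 1 → D = 9 ✓
(C=503, E=26): rows 2, 4 → D takes values {22, 7} — violation
(C=509, E=32): rows 3, 14 → D = 16, 16 ✓
(C=503, E=30): row 5 → D = 20 ✓
(C=509, E=26): row 6 → D = 10 ✓
(C=500, E=16): row 7 → D = 13 ✓
(C=509, E=30): row 8 → D = 2 ✓
(C=503, E=32): row 9 → D = 7 ✓
(C=502, E=32): row 10 → D = 5 ✓
(C=500, E=32): row 11 → D = 4 ✓
(C=512, E=19): row 12 → D = 11 ✓
(C=503, E=16): row 13 → D = 1 ✓
(C=502, E=26): row 15 → D = 3 ✓
(C=502, E=19): row 16 → D = 19 ✓
(C=512, E=16): row 17 → D = 22 ✓
(C=509, E=19): row 18 → D = 17 ✓
Two rows agree on CE but differ on D, so CE → D does not hold.

No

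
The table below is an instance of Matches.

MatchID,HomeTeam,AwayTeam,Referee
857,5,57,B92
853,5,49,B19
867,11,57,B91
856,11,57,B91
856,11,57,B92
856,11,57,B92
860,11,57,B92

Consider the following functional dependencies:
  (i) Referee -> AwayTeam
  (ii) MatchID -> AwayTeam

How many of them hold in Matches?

(i) Referee -> AwayTeam: every LHS value maps to a single RHS value — holds.
(ii) MatchID -> AwayTeam: every LHS value maps to a single RHS value — holds.
2 of the 2 dependencies hold.

2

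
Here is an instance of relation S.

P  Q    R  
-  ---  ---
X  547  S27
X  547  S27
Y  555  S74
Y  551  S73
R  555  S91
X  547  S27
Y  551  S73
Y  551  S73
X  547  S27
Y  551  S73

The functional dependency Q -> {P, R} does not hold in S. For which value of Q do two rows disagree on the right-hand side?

555

Q=547: 4 rows → {P,R} = (X, S27), (X, S27), (X, S27), (X, S27) ✓
Q=555: 2 rows → {P,R} takes values {(Y, S74), (R, S91)} — violation
Q=551: 4 rows → {P,R} = (Y, S73), (Y, S73), (Y, S73), (Y, S73) ✓
The only Q value with inconsistent RHS is Q=555.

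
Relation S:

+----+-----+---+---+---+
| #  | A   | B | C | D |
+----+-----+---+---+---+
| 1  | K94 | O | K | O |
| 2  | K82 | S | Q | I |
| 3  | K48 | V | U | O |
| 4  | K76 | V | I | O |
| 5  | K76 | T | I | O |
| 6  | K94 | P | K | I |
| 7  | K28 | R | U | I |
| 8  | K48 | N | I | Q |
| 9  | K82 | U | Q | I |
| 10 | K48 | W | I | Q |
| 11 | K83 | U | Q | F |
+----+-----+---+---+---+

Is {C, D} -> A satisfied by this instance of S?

Yes

(C=K, D=O): row 1 → A = K94 ✓
(C=Q, D=I): rows 2, 9 → A = K82, K82 ✓
(C=U, D=O): row 3 → A = K48 ✓
(C=I, D=O): rows 4, 5 → A = K76, K76 ✓
(C=K, D=I): row 6 → A = K94 ✓
(C=U, D=I): row 7 → A = K28 ✓
(C=I, D=Q): rows 8, 10 → A = K48, K48 ✓
(C=Q, D=F): row 11 → A = K83 ✓
Every {C, D} value is associated with a single A value, so {C, D} -> A holds.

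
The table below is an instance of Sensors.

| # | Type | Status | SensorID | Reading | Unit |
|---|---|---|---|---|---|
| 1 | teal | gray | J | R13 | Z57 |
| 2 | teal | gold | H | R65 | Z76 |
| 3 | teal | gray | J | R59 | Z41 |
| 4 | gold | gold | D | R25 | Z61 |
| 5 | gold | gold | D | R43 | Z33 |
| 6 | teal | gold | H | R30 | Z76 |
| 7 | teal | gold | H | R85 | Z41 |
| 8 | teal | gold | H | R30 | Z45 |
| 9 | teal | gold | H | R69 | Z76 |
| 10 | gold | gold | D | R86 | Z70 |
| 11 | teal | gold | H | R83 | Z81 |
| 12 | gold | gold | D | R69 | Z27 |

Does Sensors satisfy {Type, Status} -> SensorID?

Yes

(Type=teal, Status=gray): rows 1, 3 → SensorID = J, J ✓
(Type=teal, Status=gold): rows 2, 6, 7, 8, 9, 11 → SensorID = H, H, H, H, H, H ✓
(Type=gold, Status=gold): rows 4, 5, 10, 12 → SensorID = D, D, D, D ✓
Every {Type, Status} value is associated with a single SensorID value, so {Type, Status} -> SensorID holds.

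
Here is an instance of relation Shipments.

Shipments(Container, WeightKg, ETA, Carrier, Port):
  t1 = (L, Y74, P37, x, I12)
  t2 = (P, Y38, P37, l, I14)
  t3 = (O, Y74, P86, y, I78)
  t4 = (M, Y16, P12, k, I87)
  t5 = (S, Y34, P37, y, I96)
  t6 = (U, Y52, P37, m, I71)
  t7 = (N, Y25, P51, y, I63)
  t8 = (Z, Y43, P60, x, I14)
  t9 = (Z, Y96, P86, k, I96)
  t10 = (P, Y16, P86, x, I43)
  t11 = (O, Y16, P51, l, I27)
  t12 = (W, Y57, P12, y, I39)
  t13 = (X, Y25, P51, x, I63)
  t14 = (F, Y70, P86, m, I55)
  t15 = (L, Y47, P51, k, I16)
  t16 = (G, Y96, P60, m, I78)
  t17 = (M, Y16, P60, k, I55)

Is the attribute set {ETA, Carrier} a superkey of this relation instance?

Yes

All 17 rows have distinct {ETA, Carrier} values, so {ETA, Carrier} → (all attributes) holds and {ETA, Carrier} is a superkey.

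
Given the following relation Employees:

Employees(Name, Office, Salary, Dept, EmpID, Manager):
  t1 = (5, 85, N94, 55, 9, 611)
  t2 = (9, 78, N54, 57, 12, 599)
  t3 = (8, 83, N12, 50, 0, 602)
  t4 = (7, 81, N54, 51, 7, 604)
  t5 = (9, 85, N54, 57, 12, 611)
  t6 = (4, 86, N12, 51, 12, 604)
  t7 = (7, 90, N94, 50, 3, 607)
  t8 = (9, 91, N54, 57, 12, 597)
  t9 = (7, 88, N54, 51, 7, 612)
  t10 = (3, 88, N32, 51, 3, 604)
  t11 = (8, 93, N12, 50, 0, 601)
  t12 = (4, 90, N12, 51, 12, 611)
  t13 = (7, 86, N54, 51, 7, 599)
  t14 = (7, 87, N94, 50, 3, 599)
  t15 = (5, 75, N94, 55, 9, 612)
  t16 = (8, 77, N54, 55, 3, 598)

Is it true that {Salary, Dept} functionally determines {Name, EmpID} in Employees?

Yes

(Salary=N94, Dept=55): rows 1, 15 → {Name,EmpID} = (5, 9), (5, 9) ✓
(Salary=N54, Dept=57): rows 2, 5, 8 → {Name,EmpID} = (9, 12), (9, 12), (9, 12) ✓
(Salary=N12, Dept=50): rows 3, 11 → {Name,EmpID} = (8, 0), (8, 0) ✓
(Salary=N54, Dept=51): rows 4, 9, 13 → {Name,EmpID} = (7, 7), (7, 7), (7, 7) ✓
(Salary=N12, Dept=51): rows 6, 12 → {Name,EmpID} = (4, 12), (4, 12) ✓
(Salary=N94, Dept=50): rows 7, 14 → {Name,EmpID} = (7, 3), (7, 3) ✓
(Salary=N32, Dept=51): row 10 → {Name,EmpID} = (3, 3) ✓
(Salary=N54, Dept=55): row 16 → {Name,EmpID} = (8, 3) ✓
Every {Salary, Dept} value is associated with a single {Name, EmpID} value, so {Salary, Dept} -> {Name, EmpID} holds.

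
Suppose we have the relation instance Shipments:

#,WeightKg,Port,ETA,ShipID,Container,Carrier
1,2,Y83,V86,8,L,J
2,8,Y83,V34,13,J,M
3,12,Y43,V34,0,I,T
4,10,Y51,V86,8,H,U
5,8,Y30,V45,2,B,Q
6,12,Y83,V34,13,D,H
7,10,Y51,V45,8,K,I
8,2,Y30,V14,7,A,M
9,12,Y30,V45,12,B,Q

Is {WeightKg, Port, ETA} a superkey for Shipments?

All 9 rows have distinct {WeightKg, Port, ETA} values, so {WeightKg, Port, ETA} → (all attributes) holds and {WeightKg, Port, ETA} is a superkey.

Yes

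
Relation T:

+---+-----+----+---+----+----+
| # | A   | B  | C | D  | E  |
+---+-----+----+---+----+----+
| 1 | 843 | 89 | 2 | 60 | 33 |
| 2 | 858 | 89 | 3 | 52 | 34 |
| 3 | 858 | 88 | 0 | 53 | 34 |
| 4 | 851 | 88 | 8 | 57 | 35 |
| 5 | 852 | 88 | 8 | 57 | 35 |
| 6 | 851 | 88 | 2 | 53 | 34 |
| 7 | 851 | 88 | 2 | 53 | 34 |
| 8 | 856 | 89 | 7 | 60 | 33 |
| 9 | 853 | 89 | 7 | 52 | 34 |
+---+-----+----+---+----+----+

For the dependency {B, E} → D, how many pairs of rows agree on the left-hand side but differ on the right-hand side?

(B=89, E=33): all 2 rows agree on D — 0 pairs.
(B=89, E=34): all 2 rows agree on D — 0 pairs.
(B=88, E=34): all 3 rows agree on D — 0 pairs.
(B=88, E=35): all 2 rows agree on D — 0 pairs.

0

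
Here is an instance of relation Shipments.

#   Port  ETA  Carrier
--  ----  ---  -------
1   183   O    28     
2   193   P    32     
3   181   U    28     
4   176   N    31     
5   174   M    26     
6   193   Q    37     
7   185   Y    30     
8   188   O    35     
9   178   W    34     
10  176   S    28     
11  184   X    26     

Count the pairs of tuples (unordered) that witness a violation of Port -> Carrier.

2

Port=193: violating pairs (2,6) — 1 pair.
Port=176: violating pairs (4,10) — 1 pair.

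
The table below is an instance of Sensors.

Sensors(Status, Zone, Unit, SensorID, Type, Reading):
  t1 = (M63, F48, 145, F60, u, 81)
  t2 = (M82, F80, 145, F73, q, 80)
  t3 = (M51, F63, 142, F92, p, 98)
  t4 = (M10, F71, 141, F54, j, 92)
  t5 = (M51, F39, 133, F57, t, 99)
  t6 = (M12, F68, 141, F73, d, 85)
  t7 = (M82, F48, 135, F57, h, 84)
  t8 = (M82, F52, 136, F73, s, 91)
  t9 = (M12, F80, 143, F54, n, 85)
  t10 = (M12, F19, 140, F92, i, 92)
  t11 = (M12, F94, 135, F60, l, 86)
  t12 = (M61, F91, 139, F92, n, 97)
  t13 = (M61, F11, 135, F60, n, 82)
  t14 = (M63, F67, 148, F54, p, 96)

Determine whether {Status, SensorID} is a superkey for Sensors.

No

Rows 2 and 8 have the same {Status, SensorID} value (Status=M82, SensorID=F73) but are distinct tuples, so {Status, SensorID} does not determine every attribute — not a superkey.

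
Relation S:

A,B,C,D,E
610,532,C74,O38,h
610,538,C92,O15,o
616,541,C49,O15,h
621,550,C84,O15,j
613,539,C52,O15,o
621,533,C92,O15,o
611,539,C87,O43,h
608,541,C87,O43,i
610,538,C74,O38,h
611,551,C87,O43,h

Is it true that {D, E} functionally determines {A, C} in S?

No

(D=O38, E=h): 2 rows → {A,C} = (610, C74), (610, C74) ✓
(D=O15, E=o): 3 rows → {A,C} takes values {(610, C92), (613, C52), (621, C92)} — violation
(D=O15, E=h): 1 row → {A,C} = (616, C49) ✓
(D=O15, E=j): 1 row → {A,C} = (621, C84) ✓
(D=O43, E=h): 2 rows → {A,C} = (611, C87), (611, C87) ✓
(D=O43, E=i): 1 row → {A,C} = (608, C87) ✓
Two rows agree on {D, E} but differ on {A, C}, so {D, E} → {A, C} does not hold.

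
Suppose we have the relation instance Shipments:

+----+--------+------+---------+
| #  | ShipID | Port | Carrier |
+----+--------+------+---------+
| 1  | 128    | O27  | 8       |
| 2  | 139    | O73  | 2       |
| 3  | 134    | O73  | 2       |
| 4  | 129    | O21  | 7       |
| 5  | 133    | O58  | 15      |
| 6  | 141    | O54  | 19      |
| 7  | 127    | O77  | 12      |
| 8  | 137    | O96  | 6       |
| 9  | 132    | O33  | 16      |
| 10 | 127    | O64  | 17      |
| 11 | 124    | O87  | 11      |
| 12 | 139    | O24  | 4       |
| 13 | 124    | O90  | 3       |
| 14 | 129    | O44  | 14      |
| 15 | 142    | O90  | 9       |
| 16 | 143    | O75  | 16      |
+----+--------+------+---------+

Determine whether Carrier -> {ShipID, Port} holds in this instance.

No

Carrier=8: row 1 → {ShipID,Port} = (128, O27) ✓
Carrier=2: rows 2, 3 → {ShipID,Port} takes values {(139, O73), (134, O73)} — violation
Carrier=7: row 4 → {ShipID,Port} = (129, O21) ✓
Carrier=15: row 5 → {ShipID,Port} = (133, O58) ✓
Carrier=19: row 6 → {ShipID,Port} = (141, O54) ✓
Carrier=12: row 7 → {ShipID,Port} = (127, O77) ✓
Carrier=6: row 8 → {ShipID,Port} = (137, O96) ✓
Carrier=16: rows 9, 16 → {ShipID,Port} takes values {(132, O33), (143, O75)} — violation
Carrier=17: row 10 → {ShipID,Port} = (127, O64) ✓
Carrier=11: row 11 → {ShipID,Port} = (124, O87) ✓
Carrier=4: row 12 → {ShipID,Port} = (139, O24) ✓
Carrier=3: row 13 → {ShipID,Port} = (124, O90) ✓
Carrier=14: row 14 → {ShipID,Port} = (129, O44) ✓
Carrier=9: row 15 → {ShipID,Port} = (142, O90) ✓
Two rows agree on Carrier but differ on {ShipID, Port}, so Carrier -> {ShipID, Port} does not hold.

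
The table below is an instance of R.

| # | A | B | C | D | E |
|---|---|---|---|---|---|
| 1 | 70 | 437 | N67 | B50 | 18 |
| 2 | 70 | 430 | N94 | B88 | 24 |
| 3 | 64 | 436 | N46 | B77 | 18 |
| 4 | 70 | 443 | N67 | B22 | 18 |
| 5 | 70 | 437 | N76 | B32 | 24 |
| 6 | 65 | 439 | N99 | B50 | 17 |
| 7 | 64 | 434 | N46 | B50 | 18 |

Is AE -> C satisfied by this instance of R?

(A=70, E=18): rows 1, 4 → C = N67, N67 ✓
(A=70, E=24): rows 2, 5 → C takes values {N94, N76} — violation
(A=64, E=18): rows 3, 7 → C = N46, N46 ✓
(A=65, E=17): row 6 → C = N99 ✓
Two rows agree on AE but differ on C, so AE -> C does not hold.

No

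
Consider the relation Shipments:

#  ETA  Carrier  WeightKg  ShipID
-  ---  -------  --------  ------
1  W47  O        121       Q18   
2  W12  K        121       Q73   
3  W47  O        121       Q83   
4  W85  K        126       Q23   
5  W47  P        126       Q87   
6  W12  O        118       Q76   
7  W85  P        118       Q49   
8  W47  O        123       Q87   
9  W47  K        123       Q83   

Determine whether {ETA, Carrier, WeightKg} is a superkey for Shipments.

No

Rows 1 and 3 have the same {ETA, Carrier, WeightKg} value (ETA=W47, Carrier=O, WeightKg=121) but are distinct tuples, so {ETA, Carrier, WeightKg} does not determine every attribute — not a superkey.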